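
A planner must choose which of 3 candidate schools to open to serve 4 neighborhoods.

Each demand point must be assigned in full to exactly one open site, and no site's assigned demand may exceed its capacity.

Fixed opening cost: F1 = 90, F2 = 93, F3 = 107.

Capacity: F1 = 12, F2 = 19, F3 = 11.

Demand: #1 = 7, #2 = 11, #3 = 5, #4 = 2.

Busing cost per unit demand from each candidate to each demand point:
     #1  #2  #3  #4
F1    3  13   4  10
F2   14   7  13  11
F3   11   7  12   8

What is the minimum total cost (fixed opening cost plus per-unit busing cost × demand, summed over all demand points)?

Open {F1, F2}; cheapest assignment that respects the capacities:
  F1 (cap 12, load 12): #1, #3 — cost 7×3 + 5×4 = 41
  F2 (cap 19, load 13): #2, #4 — cost 11×7 + 2×11 = 99
  Shipping 140, fixed 183 → total 323.
  Any other capacity-feasible assignment to {F1, F2} ships for at least 140.
Compare {F1, F2, F3}: its best feasible assignment gives total 424.
Compare {F2, F3}: its best feasible assignment gives total 435.
Every other set of open sites that can feasibly serve all demand totals ≥ 424 even under its best assignment. Minimum: 323.

323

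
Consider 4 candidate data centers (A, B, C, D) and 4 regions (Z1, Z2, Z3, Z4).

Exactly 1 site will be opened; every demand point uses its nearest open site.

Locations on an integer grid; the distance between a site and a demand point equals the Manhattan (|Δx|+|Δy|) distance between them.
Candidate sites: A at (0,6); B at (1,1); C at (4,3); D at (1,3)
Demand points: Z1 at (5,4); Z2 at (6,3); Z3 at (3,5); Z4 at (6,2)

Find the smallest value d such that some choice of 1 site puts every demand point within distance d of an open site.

3

Open {C}.
  Farthest demand point is Z3 at distance 3 (to C); all others are ≤ 3.
With {D} the worst case is 6.
With {B} the worst case is 7.
No size-1 selection achieves below 3.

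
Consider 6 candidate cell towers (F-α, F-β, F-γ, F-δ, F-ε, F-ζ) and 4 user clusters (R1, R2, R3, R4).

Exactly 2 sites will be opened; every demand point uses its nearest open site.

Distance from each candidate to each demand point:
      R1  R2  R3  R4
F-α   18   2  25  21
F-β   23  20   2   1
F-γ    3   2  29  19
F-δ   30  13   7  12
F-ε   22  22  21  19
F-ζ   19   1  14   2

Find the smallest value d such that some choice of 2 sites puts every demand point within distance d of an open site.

3

Open {F-β, F-γ}.
  Farthest demand point is R1 at distance 3 (to F-γ); all others are ≤ 3.
With {F-γ, F-δ} the worst case is 12.
With {F-γ, F-ζ} the worst case is 14.
No size-2 selection achieves below 3.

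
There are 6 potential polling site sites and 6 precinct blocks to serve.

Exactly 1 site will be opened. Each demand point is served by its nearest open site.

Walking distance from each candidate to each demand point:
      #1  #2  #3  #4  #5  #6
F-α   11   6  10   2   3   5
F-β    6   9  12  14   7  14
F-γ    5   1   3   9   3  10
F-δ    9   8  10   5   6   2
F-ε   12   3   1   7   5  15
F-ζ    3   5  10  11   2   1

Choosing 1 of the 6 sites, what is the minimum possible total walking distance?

31

Open {F-γ}.
  #1→F-γ 5, #2→F-γ 1, #3→F-γ 3, #4→F-γ 9, #5→F-γ 3, #6→F-γ 10  ⇒ total 31.
Compare {F-ζ}: total 32.
Compare {F-α}: total 37.
No size-1 selection does better; minimum is 31.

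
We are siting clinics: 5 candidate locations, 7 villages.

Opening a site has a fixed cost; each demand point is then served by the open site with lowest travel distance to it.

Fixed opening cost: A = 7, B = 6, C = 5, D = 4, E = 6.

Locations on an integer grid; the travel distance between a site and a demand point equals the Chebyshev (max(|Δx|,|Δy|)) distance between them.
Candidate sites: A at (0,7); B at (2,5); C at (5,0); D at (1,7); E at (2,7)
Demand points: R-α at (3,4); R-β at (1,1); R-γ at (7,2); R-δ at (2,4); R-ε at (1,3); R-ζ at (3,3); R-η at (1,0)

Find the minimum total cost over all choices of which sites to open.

Open {B}: assign each demand point to its cheapest open site.
  R-α→B 1, R-β→B 4, R-γ→B 5, R-δ→B 1, R-ε→B 2, R-ζ→B 2, R-η→B 5
  travel distance 20, fixed 6 → total 26.
Compare {B, C}: travel distance 16 + fixed 11 = 27.
Compare {C}: travel distance 25 + fixed 5 = 30.
Compare {B, D}: travel distance 20 + fixed 10 = 30.
All other subsets cost ≥ 27. Minimum total cost: 26.

26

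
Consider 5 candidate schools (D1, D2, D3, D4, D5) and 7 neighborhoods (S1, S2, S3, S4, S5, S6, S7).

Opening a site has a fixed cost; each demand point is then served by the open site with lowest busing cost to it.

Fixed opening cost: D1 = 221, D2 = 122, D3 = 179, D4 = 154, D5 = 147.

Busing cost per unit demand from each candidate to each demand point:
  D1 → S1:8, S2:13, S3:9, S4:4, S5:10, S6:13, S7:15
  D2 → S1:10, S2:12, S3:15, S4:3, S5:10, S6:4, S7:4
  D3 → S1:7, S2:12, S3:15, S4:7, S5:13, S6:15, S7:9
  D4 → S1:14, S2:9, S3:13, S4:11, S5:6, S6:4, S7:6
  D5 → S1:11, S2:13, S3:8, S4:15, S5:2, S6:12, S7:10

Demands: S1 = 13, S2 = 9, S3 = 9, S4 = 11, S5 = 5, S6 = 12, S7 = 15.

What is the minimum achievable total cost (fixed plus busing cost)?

Open {D2}: assign each demand point to its cheapest open site.
  S1→D2 13×10=130, S2→D2 9×12=108, S3→D2 9×15=135, S4→D2 11×3=33, S5→D2 5×10=50, S6→D2 12×4=48, S7→D2 15×4=60
  busing cost 564, fixed 122 → total 686.
Compare {D2, D5}: busing cost 461 + fixed 269 = 730.
Compare {D2, D4}: busing cost 499 + fixed 276 = 775.
Compare {D4}: busing cost 669 + fixed 154 = 823.
All other subsets cost ≥ 730. Minimum total cost: 686.

686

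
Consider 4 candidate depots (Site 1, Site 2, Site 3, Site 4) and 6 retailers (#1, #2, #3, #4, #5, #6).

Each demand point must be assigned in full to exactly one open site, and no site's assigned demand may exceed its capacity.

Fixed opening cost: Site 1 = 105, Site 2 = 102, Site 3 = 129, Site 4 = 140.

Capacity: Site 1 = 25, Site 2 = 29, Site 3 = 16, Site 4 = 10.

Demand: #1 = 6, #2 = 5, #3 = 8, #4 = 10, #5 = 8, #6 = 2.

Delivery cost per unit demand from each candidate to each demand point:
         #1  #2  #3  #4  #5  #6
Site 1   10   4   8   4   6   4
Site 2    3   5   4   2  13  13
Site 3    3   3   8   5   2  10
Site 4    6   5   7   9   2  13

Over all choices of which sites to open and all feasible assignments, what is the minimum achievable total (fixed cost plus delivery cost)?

352

Open {Site 2, Site 3}; cheapest assignment that respects the capacities:
  Site 2 (cap 29, load 24): #1, #3, #4 — cost 6×3 + 8×4 + 10×2 = 70
  Site 3 (cap 16, load 15): #2, #5, #6 — cost 5×3 + 8×2 + 2×10 = 51
  Shipping 121, fixed 231 → total 352.
  Any other capacity-feasible assignment to {Site 2, Site 3} ships for at least 121.
Compare {Site 1, Site 2}: its best feasible assignment gives total 353.
Compare {Site 2, Site 4}: its best feasible assignment gives total 379.
Every other set of open sites that can feasibly serve all demand totals ≥ 353 even under its best assignment. Minimum: 352.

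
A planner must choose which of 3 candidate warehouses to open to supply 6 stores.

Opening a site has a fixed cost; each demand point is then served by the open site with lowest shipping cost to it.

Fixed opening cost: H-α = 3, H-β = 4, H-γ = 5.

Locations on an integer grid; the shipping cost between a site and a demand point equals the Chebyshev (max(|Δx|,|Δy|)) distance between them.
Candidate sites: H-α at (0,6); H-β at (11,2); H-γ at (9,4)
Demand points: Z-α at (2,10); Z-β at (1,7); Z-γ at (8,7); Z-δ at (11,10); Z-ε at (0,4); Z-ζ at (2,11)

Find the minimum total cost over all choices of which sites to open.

29

Open {H-α, H-γ}: assign each demand point to its cheapest open site.
  Z-α→H-α 4, Z-β→H-α 1, Z-γ→H-γ 3, Z-δ→H-γ 6, Z-ε→H-α 2, Z-ζ→H-α 5
  shipping cost 21, fixed 8 → total 29.
Compare {H-α, H-β}: shipping cost 25 + fixed 7 = 32.
Compare {H-α, H-β, H-γ}: shipping cost 21 + fixed 12 = 33.
Compare {H-α}: shipping cost 31 + fixed 3 = 34.
All other subsets cost ≥ 32. Minimum total cost: 29.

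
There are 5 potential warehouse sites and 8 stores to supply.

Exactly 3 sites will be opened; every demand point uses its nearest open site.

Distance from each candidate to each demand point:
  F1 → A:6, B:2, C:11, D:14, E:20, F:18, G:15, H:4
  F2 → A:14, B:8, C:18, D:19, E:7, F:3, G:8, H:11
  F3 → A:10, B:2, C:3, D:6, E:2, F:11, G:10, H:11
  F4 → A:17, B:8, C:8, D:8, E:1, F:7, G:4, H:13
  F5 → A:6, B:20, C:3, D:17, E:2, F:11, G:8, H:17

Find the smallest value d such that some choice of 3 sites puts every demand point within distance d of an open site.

7

Open {F1, F3, F4}.
  Farthest demand point is F at distance 7 (to F4); all others are ≤ 7.
With {F1, F2, F3} the worst case is 8.
With {F1, F2, F4} the worst case is 8.
No size-3 selection achieves below 7.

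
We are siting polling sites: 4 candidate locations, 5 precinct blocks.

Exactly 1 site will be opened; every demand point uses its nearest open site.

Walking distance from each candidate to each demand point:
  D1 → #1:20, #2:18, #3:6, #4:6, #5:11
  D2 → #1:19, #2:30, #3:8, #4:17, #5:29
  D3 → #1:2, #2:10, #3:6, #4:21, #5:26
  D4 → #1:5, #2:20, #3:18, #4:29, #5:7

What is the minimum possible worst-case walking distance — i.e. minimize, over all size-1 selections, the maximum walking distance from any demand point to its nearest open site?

Open {D1}.
  Farthest demand point is #1 at walking distance 20 (to D1); all others are ≤ 20.
With {D3} the worst case is 26.
With {D4} the worst case is 29.
No size-1 selection achieves below 20.

20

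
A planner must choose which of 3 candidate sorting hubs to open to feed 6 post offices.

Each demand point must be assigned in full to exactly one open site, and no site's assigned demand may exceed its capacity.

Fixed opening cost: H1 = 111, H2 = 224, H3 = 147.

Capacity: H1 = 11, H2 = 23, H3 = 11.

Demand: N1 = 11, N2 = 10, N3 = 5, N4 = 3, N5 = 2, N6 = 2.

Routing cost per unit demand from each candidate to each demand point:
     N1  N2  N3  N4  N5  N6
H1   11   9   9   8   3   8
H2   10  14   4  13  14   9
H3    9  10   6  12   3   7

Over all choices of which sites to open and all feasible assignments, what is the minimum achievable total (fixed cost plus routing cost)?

Open {H1, H2}; cheapest assignment that respects the capacities:
  H1 (cap 11, load 10): N2 — cost 10×9 = 90
  H2 (cap 23, load 23): N1, N3, N4, N5, N6 — cost 11×10 + 5×4 + 3×13 + 2×14 + 2×9 = 215
  Shipping 305, fixed 335 → total 640.
  Any other capacity-feasible assignment to {H1, H2} ships for at least 305.
Compare {H2, H3}: its best feasible assignment gives total 686.
Compare {H1, H2, H3}: its best feasible assignment gives total 758.
Every other set of open sites that can feasibly serve all demand totals ≥ 686 even under its best assignment. Minimum: 640.

640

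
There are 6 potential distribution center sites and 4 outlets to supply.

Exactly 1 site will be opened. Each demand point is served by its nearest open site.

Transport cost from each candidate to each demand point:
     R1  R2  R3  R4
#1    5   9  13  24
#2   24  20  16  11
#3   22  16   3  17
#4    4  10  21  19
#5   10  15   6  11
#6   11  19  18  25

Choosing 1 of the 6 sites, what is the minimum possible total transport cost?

42

Open {#5}.
  R1→#5 10, R2→#5 15, R3→#5 6, R4→#5 11  ⇒ total 42.
Compare {#1}: total 51.
Compare {#4}: total 54.
No size-1 selection does better; minimum is 42.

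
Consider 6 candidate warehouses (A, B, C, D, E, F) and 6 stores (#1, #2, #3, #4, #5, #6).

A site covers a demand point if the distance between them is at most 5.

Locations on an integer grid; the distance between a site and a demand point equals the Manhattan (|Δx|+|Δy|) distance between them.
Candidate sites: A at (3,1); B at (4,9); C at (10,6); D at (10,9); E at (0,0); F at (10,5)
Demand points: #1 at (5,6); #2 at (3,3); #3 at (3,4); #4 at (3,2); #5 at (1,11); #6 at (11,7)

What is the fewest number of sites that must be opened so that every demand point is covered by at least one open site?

Coverage sets (demand points within 5 of each site):
  A: {#2, #3, #4}
  B: {#1, #5}
  C: {#1, #6}
  D: {#6}
  E: {#4}
  F: {#6}
No 2 sites suffice: every size-2 union leaves at least one demand point uncovered.
But {A, B, C} covers everything, so the minimum is 3.

3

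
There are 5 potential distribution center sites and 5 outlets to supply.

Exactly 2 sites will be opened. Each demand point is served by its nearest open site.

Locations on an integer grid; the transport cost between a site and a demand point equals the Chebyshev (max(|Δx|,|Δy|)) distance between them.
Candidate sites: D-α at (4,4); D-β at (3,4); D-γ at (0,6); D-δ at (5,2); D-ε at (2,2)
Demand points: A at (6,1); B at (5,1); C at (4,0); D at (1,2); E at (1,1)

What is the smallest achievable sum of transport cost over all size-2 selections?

6

Open {D-δ, D-ε}.
  A→D-δ 1, B→D-δ 1, C→D-δ 2, D→D-ε 1, E→D-ε 1  ⇒ total 6.
Compare {D-β, D-δ}: total 9.
Compare {D-α, D-δ}: total 10.
No size-2 selection does better; minimum is 6.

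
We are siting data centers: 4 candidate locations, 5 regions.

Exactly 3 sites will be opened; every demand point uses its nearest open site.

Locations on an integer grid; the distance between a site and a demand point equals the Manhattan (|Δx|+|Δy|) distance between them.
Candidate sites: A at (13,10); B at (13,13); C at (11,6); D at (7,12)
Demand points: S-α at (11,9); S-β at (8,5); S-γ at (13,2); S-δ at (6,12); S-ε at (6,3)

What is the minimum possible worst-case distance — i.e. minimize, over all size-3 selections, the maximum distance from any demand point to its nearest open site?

8

Open {A, B, C}.
  Farthest demand point is S-δ at distance 8 (to B); all others are ≤ 8.
With {A, C, D} the worst case is 8.
With {B, C, D} the worst case is 8.
No size-3 selection achieves below 8.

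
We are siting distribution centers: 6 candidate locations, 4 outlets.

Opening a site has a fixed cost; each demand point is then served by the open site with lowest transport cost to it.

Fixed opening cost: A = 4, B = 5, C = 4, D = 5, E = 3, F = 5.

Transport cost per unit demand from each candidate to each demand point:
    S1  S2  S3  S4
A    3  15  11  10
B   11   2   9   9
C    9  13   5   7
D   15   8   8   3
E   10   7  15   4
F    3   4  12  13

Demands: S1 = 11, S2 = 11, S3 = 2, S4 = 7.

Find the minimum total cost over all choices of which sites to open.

104

Open {A, B, C, D}: assign each demand point to its cheapest open site.
  S1→A 11×3=33, S2→B 11×2=22, S3→C 2×5=10, S4→D 7×3=21
  transport cost 86, fixed 18 → total 104.
Compare {B, C, D, F}: transport cost 86 + fixed 19 = 105.
Compare {A, B, D}: transport cost 92 + fixed 14 = 106.
Compare {B, D, F}: transport cost 92 + fixed 15 = 107.
All other subsets cost ≥ 105. Minimum total cost: 104.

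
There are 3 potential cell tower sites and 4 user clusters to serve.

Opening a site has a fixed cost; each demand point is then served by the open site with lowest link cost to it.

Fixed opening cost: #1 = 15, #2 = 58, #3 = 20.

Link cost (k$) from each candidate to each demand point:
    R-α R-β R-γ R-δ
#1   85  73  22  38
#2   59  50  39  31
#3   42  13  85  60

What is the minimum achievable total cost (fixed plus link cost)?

150

Open {#1, #3}: assign each demand point to its cheapest open site.
  R-α→#3 42, R-β→#3 13, R-γ→#1 22, R-δ→#1 38
  link cost 115, fixed 35 → total 150.
Compare {#1, #2, #3}: link cost 108 + fixed 93 = 201.
Compare {#2, #3}: link cost 125 + fixed 78 = 203.
Compare {#3}: link cost 200 + fixed 20 = 220.
All other subsets cost ≥ 201. Minimum total cost: 150.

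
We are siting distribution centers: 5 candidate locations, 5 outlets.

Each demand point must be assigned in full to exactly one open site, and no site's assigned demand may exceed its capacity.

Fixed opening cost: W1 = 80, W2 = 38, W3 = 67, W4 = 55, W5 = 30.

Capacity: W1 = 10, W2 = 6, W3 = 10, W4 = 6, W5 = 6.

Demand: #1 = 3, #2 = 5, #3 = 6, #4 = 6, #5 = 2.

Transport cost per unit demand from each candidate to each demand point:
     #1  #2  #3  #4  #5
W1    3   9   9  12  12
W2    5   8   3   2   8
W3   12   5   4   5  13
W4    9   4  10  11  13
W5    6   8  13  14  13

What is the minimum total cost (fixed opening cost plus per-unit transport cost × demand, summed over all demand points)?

290

Open {W2, W3, W4, W5}; cheapest assignment that respects the capacities:
  W2 (cap 6, load 6): #4 — cost 6×2 = 12
  W3 (cap 10, load 8): #3, #5 — cost 6×4 + 2×13 = 50
  W4 (cap 6, load 5): #2 — cost 5×4 = 20
  W5 (cap 6, load 3): #1 — cost 3×6 = 18
  Shipping 100, fixed 190 → total 290.
  Any other capacity-feasible assignment to {W2, W3, W4, W5} ships for at least 100.
Compare {W1, W2, W3}: its best feasible assignment gives total 299.
Compare {W2, W3, W5}: its best feasible assignment gives total 312.
Every other set of open sites that can feasibly serve all demand totals ≥ 299 even under its best assignment. Minimum: 290.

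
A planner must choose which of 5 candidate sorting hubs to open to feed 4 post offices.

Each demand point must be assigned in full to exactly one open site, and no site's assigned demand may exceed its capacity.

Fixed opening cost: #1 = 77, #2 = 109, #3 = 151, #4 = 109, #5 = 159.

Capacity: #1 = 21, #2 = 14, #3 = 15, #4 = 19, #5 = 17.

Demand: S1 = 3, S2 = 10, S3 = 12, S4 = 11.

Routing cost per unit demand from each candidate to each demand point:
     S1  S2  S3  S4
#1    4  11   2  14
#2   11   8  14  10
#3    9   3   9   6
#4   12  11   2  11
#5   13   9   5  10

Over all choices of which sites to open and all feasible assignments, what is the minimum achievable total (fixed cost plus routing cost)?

Open {#1, #4}; cheapest assignment that respects the capacities:
  #1 (cap 21, load 21): S2, S4 — cost 10×11 + 11×14 = 264
  #4 (cap 19, load 15): S1, S3 — cost 3×12 + 12×2 = 60
  Shipping 324, fixed 186 → total 510.
  Any other capacity-feasible assignment to {#1, #4} ships for at least 324.
Compare {#1, #2, #3}: its best feasible assignment gives total 513.
Compare {#1, #3, #4}: its best feasible assignment gives total 524.
Every other set of open sites that can feasibly serve all demand totals ≥ 513 even under its best assignment. Minimum: 510.

510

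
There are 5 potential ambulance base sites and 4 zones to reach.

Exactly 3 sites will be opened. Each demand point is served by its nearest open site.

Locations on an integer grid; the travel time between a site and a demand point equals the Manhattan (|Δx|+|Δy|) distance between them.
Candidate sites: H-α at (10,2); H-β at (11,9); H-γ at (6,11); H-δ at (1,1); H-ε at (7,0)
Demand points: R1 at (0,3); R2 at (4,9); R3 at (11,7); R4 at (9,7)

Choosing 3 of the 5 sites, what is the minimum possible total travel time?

13

Open {H-β, H-γ, H-δ}.
  R1→H-δ 3, R2→H-γ 4, R3→H-β 2, R4→H-β 4  ⇒ total 13.
Compare {H-α, H-β, H-δ}: total 16.
Compare {H-β, H-δ, H-ε}: total 16.
No size-3 selection does better; minimum is 13.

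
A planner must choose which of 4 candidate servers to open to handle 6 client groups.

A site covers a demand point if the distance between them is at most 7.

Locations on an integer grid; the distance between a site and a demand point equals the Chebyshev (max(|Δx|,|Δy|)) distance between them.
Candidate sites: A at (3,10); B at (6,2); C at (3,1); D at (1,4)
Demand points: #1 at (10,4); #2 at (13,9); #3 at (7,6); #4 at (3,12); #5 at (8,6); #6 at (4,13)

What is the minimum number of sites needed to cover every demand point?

Coverage sets (demand points within 7 of each site):
  A: {#1, #3, #4, #5, #6}
  B: {#1, #2, #3, #5}
  C: {#1, #3, #5}
  D: {#3, #5}
No single site covers all 6 demand points.
But {A, B} covers everything, so the minimum is 2.

2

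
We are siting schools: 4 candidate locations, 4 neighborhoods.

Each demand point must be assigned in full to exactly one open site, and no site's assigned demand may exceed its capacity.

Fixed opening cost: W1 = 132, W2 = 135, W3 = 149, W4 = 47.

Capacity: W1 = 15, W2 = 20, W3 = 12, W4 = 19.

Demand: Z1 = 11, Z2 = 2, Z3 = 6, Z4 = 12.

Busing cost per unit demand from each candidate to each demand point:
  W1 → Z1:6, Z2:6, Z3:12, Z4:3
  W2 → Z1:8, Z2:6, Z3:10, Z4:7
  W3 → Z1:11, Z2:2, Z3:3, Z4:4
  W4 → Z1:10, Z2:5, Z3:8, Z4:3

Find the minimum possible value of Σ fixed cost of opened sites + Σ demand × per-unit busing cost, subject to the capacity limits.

Open {W1, W4}; cheapest assignment that respects the capacities:
  W1 (cap 15, load 13): Z1, Z2 — cost 11×6 + 2×6 = 78
  W4 (cap 19, load 18): Z3, Z4 — cost 6×8 + 12×3 = 84
  Shipping 162, fixed 179 → total 341.
  Any other capacity-feasible assignment to {W1, W4} ships for at least 162.
Compare {W2, W4}: its best feasible assignment gives total 366.
Compare {W3, W4}: its best feasible assignment gives total 412.
Every other set of open sites that can feasibly serve all demand totals ≥ 366 even under its best assignment. Minimum: 341.

341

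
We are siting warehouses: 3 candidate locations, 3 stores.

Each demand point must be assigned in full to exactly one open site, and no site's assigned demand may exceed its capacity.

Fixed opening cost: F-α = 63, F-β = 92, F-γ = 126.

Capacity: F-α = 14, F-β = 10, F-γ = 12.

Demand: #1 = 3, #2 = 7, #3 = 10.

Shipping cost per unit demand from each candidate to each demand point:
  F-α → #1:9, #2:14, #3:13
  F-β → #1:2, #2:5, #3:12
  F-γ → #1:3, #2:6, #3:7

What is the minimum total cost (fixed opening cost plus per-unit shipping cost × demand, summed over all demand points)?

326

Open {F-α, F-β}; cheapest assignment that respects the capacities:
  F-α (cap 14, load 10): #3 — cost 10×13 = 130
  F-β (cap 10, load 10): #1, #2 — cost 3×2 + 7×5 = 41
  Shipping 171, fixed 155 → total 326.
  Any other capacity-feasible assignment to {F-α, F-β} ships for at least 171.
Compare {F-β, F-γ}: its best feasible assignment gives total 329.
Compare {F-α, F-γ}: its best feasible assignment gives total 370.
Every other set of open sites that can feasibly serve all demand totals ≥ 329 even under its best assignment. Minimum: 326.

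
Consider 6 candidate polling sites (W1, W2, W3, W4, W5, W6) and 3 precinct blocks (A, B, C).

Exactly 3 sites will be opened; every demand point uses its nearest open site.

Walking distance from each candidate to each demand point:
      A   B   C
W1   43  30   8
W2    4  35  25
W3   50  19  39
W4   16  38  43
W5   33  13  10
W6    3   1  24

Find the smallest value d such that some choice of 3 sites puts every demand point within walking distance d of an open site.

Open {W1, W2, W6}.
  Farthest demand point is C at walking distance 8 (to W1); all others are ≤ 8.
With {W1, W3, W6} the worst case is 8.
With {W1, W4, W6} the worst case is 8.
No size-3 selection achieves below 8.

8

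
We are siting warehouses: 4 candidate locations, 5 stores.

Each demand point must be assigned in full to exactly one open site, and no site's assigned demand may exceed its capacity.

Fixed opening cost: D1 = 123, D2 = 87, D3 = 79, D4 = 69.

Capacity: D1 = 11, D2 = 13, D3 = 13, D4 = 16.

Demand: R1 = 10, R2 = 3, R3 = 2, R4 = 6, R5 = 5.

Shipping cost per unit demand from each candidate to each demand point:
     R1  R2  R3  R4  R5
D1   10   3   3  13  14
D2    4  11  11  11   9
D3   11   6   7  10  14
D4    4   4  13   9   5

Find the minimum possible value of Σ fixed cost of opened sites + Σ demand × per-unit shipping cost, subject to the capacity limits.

Open {D3, D4}; cheapest assignment that respects the capacities:
  D3 (cap 13, load 11): R2, R3, R4 — cost 3×6 + 2×7 + 6×10 = 92
  D4 (cap 16, load 15): R1, R5 — cost 10×4 + 5×5 = 65
  Shipping 157, fixed 148 → total 305.
  Any other capacity-feasible assignment to {D3, D4} ships for at least 157.
Compare {D2, D4}: its best feasible assignment gives total 309.
Compare {D1, D4}: its best feasible assignment gives total 350.
Every other set of open sites that can feasibly serve all demand totals ≥ 309 even under its best assignment. Minimum: 305.

305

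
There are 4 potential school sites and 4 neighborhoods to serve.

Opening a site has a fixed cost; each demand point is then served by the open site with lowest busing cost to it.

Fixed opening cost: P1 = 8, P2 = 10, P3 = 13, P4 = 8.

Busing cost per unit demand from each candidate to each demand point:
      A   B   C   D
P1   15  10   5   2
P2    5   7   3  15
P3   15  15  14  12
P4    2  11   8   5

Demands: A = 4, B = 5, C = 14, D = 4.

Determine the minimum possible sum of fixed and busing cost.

119

Open {P1, P2, P4}: assign each demand point to its cheapest open site.
  A→P4 4×2=8, B→P2 5×7=35, C→P2 14×3=42, D→P1 4×2=8
  busing cost 93, fixed 26 → total 119.
Compare {P1, P2}: busing cost 105 + fixed 18 = 123.
Compare {P2, P4}: busing cost 105 + fixed 18 = 123.
Compare {P1, P2, P3, P4}: busing cost 93 + fixed 39 = 132.
All other subsets cost ≥ 123. Minimum total cost: 119.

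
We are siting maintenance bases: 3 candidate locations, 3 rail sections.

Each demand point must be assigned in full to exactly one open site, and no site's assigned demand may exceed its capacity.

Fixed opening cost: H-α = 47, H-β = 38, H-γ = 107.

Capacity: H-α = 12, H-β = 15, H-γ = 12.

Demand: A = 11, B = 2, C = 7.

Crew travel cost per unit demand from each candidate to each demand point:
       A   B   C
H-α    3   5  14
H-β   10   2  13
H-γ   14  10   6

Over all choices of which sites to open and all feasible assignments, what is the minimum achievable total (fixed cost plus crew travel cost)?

Open {H-α, H-β}; cheapest assignment that respects the capacities:
  H-α (cap 12, load 11): A — cost 11×3 = 33
  H-β (cap 15, load 9): B, C — cost 2×2 + 7×13 = 95
  Shipping 128, fixed 85 → total 213.
  Any other capacity-feasible assignment to {H-α, H-β} ships for at least 128.
Compare {H-α, H-γ}: its best feasible assignment gives total 249.
Compare {H-α, H-β, H-γ}: its best feasible assignment gives total 271.
Every other set of open sites that can feasibly serve all demand totals ≥ 249 even under its best assignment. Minimum: 213.

213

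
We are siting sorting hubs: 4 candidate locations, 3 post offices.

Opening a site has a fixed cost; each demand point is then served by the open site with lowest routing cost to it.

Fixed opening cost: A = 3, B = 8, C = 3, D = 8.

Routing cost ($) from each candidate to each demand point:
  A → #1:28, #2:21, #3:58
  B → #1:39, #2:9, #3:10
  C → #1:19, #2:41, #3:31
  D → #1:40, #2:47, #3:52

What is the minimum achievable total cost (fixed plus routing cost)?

49

Open {B, C}: assign each demand point to its cheapest open site.
  #1→C 19, #2→B 9, #3→B 10
  routing cost 38, fixed 11 → total 49.
Compare {A, B, C}: routing cost 38 + fixed 14 = 52.
Compare {B, C, D}: routing cost 38 + fixed 19 = 57.
Compare {A, B}: routing cost 47 + fixed 11 = 58.
All other subsets cost ≥ 52. Minimum total cost: 49.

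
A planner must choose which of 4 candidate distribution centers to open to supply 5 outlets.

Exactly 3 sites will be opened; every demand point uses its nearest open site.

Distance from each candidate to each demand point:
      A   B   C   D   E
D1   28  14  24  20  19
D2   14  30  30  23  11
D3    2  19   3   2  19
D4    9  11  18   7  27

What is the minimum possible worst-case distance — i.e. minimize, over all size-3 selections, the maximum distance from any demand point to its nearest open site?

11

Open {D2, D3, D4}.
  Farthest demand point is B at distance 11 (to D4); all others are ≤ 11.
With {D1, D2, D3} the worst case is 14.
With {D1, D2, D4} the worst case is 18.
No size-3 selection achieves below 11.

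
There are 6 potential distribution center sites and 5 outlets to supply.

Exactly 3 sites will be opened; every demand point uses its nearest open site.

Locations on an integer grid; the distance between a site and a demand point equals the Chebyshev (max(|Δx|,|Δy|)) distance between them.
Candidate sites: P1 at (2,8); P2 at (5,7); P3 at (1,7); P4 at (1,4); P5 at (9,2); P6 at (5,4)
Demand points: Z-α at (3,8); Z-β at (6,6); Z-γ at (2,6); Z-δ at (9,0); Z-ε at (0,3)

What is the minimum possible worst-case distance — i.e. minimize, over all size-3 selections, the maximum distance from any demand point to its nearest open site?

2

Open {P2, P4, P5}.
  Farthest demand point is Z-α at distance 2 (to P2); all others are ≤ 2.
With {P1, P3, P5} the worst case is 4.
With {P1, P3, P6} the worst case is 4.
No size-3 selection achieves below 2.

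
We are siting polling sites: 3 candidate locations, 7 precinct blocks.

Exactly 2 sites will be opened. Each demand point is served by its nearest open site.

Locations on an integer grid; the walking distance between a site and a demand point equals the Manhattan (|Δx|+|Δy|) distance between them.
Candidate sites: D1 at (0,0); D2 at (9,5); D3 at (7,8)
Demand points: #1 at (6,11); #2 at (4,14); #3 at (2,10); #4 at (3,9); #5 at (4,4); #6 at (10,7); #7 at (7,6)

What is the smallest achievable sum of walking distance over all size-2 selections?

Open {D2, D3}.
  #1→D3 4, #2→D3 9, #3→D3 7, #4→D3 5, #5→D2 6, #6→D2 3, #7→D3 2  ⇒ total 36.
Compare {D1, D3}: total 38.
Compare {D1, D2}: total 57.

36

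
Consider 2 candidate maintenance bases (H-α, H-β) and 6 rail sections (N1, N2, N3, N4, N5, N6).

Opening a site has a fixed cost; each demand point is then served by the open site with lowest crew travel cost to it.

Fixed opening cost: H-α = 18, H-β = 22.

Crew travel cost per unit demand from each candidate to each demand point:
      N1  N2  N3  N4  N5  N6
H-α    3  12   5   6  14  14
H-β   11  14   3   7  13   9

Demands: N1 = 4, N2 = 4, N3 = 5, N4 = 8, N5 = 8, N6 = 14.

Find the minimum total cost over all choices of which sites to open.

Open {H-α, H-β}: assign each demand point to its cheapest open site.
  N1→H-α 4×3=12, N2→H-α 4×12=48, N3→H-β 5×3=15, N4→H-α 8×6=48, N5→H-β 8×13=104, N6→H-β 14×9=126
  crew travel cost 353, fixed 40 → total 393.
Compare {H-β}: crew travel cost 401 + fixed 22 = 423.
Compare {H-α}: crew travel cost 441 + fixed 18 = 459.

393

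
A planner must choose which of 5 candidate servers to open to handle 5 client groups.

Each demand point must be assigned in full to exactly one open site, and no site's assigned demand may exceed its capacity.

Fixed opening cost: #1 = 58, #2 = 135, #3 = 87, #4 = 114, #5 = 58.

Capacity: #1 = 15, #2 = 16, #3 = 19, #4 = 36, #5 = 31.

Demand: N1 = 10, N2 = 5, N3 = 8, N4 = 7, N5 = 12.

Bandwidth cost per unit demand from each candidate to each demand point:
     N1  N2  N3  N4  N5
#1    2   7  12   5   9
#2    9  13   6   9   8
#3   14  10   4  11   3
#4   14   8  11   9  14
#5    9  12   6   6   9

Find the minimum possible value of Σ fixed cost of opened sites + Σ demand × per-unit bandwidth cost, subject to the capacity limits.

Open {#1, #5}; cheapest assignment that respects the capacities:
  #1 (cap 15, load 15): N1, N2 — cost 10×2 + 5×7 = 55
  #5 (cap 31, load 27): N3, N4, N5 — cost 8×6 + 7×6 + 12×9 = 198
  Shipping 253, fixed 116 → total 369.
  Any other capacity-feasible assignment to {#1, #5} ships for at least 253.
Compare {#1, #3, #5}: its best feasible assignment gives total 384.
Compare {#3, #5}: its best feasible assignment gives total 411.
Every other set of open sites that can feasibly serve all demand totals ≥ 384 even under its best assignment. Minimum: 369.

369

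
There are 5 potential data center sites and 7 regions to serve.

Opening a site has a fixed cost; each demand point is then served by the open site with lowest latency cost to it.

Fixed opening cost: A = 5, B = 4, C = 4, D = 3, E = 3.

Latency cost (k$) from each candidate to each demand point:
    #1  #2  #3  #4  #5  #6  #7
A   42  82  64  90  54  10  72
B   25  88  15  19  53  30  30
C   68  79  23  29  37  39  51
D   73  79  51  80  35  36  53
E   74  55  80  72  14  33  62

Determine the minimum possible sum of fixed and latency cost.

180

Open {A, B, E}: assign each demand point to its cheapest open site.
  #1→B 25, #2→E 55, #3→B 15, #4→B 19, #5→E 14, #6→A 10, #7→B 30
  latency cost 168, fixed 12 → total 180.
Compare {A, B, D, E}: latency cost 168 + fixed 15 = 183.
Compare {A, B, C, E}: latency cost 168 + fixed 16 = 184.
Compare {A, B, C, D, E}: latency cost 168 + fixed 19 = 187.
All other subsets cost ≥ 183. Minimum total cost: 180.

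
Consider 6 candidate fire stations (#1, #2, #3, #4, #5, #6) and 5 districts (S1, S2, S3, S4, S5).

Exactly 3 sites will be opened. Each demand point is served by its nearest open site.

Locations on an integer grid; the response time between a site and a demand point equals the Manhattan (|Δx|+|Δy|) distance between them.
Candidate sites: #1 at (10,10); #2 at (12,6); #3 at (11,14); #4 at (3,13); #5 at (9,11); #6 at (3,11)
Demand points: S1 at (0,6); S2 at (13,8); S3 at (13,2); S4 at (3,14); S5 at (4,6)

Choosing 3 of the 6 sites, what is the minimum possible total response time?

23

Open {#2, #4, #6}.
  S1→#6 8, S2→#2 3, S3→#2 5, S4→#4 1, S5→#6 6  ⇒ total 23.
Compare {#1, #2, #6}: total 25.
Compare {#2, #3, #6}: total 25.
No size-3 selection does better; minimum is 23.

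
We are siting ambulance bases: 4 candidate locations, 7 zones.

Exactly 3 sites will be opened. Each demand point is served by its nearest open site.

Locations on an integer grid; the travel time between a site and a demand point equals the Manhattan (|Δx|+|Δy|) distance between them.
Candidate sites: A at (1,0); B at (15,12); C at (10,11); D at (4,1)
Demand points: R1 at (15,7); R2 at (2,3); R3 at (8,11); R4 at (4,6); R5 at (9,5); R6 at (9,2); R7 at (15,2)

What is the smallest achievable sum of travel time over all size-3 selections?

Open {B, C, D}.
  R1→B 5, R2→D 4, R3→C 2, R4→D 5, R5→C 7, R6→D 6, R7→B 10  ⇒ total 39.
Compare {A, C, D}: total 45.
Compare {A, B, C}: total 47.
No size-3 selection does better; minimum is 39.

39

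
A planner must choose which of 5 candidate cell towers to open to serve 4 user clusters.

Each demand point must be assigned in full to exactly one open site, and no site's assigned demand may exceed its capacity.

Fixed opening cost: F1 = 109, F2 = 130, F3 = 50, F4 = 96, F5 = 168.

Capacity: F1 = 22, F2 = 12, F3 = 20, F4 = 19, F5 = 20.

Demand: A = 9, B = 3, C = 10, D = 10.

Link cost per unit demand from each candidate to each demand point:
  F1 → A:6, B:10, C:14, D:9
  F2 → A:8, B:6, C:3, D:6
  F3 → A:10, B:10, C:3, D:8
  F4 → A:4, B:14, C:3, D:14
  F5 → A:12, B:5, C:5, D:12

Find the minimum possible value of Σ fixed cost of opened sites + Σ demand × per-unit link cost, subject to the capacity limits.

Open {F3, F4}; cheapest assignment that respects the capacities:
  F3 (cap 20, load 13): B, D — cost 3×10 + 10×8 = 110
  F4 (cap 19, load 19): A, C — cost 9×4 + 10×3 = 66
  Shipping 176, fixed 146 → total 322.
  Any other capacity-feasible assignment to {F3, F4} ships for at least 176.
Compare {F1, F3}: its best feasible assignment gives total 353.
Compare {F2, F3}: its best feasible assignment gives total 380.
Every other set of open sites that can feasibly serve all demand totals ≥ 353 even under its best assignment. Minimum: 322.

322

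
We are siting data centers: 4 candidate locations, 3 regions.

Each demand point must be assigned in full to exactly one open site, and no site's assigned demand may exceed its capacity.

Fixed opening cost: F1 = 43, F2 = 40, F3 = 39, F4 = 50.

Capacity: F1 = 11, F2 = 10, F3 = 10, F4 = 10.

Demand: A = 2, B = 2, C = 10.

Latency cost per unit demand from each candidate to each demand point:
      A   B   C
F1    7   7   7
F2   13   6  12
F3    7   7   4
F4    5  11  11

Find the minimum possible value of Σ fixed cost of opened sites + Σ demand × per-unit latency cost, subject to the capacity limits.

150

Open {F1, F3}; cheapest assignment that respects the capacities:
  F1 (cap 11, load 4): A, B — cost 2×7 + 2×7 = 28
  F3 (cap 10, load 10): C — cost 10×4 = 40
  Shipping 68, fixed 82 → total 150.
  Any other capacity-feasible assignment to {F1, F3} ships for at least 68.
Compare {F2, F3}: its best feasible assignment gives total 157.
Compare {F3, F4}: its best feasible assignment gives total 161.
Every other set of open sites that can feasibly serve all demand totals ≥ 157 even under its best assignment. Minimum: 150.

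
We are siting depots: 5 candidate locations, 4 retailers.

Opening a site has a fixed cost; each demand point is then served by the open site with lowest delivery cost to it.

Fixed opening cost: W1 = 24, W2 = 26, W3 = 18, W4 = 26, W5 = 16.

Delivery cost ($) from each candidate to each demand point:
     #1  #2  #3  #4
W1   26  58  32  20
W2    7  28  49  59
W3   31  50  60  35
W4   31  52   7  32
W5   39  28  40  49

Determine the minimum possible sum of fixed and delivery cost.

126

Open {W2, W4}: assign each demand point to its cheapest open site.
  #1→W2 7, #2→W2 28, #3→W4 7, #4→W4 32
  delivery cost 74, fixed 52 → total 126.
Compare {W1, W2}: delivery cost 87 + fixed 50 = 137.
Compare {W1, W2, W4}: delivery cost 62 + fixed 76 = 138.
Compare {W4, W5}: delivery cost 98 + fixed 42 = 140.
All other subsets cost ≥ 137. Minimum total cost: 126.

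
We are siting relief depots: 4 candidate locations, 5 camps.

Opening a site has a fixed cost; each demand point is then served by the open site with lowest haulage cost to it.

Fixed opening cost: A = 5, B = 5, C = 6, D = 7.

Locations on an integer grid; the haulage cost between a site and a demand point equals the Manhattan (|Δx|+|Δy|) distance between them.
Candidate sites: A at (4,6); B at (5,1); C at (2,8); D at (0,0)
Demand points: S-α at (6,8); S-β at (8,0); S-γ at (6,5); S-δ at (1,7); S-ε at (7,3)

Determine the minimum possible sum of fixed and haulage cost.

29

Open {A, B}: assign each demand point to its cheapest open site.
  S-α→A 4, S-β→B 4, S-γ→A 3, S-δ→A 4, S-ε→B 4
  haulage cost 19, fixed 10 → total 29.
Compare {B, C}: haulage cost 19 + fixed 11 = 30.
Compare {A}: haulage cost 27 + fixed 5 = 32.
Compare {A, B, C}: haulage cost 17 + fixed 16 = 33.
All other subsets cost ≥ 30. Minimum total cost: 29.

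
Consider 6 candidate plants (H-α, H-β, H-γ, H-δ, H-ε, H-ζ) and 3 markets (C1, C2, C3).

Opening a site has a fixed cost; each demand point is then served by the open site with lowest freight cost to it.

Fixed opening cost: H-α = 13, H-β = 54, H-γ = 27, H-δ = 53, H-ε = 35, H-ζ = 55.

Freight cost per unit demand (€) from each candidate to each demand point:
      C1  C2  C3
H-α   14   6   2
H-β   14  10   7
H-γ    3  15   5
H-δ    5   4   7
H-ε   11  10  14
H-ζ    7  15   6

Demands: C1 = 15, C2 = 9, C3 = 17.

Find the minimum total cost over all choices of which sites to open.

173

Open {H-α, H-γ}: assign each demand point to its cheapest open site.
  C1→H-γ 15×3=45, C2→H-α 9×6=54, C3→H-α 17×2=34
  freight cost 133, fixed 40 → total 173.
Compare {H-α, H-γ, H-δ}: freight cost 115 + fixed 93 = 208.
Compare {H-α, H-γ, H-ε}: freight cost 133 + fixed 75 = 208.
Compare {H-α, H-δ}: freight cost 145 + fixed 66 = 211.
All other subsets cost ≥ 208. Minimum total cost: 173.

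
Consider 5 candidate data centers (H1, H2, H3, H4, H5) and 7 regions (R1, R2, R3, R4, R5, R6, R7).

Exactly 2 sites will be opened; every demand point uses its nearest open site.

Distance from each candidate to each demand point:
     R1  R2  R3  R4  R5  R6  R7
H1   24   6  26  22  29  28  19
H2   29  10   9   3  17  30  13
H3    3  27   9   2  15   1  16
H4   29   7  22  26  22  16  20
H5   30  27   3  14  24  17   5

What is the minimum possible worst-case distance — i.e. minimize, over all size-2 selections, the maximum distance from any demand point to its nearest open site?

Open {H2, H3}.
  Farthest demand point is R5 at distance 15 (to H3); all others are ≤ 15.
With {H1, H3} the worst case is 16.
With {H3, H4} the worst case is 16.
No size-2 selection achieves below 15.

15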